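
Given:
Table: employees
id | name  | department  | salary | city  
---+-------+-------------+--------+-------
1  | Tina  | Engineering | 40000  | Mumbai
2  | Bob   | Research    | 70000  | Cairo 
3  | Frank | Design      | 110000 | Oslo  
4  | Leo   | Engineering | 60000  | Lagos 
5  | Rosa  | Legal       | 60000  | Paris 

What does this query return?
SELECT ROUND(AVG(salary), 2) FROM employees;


SUM(salary) = 340000
COUNT = 5
ROUND(AVG, 2) = ROUND(340000 / 5, 2) = 68000.0

68000.0


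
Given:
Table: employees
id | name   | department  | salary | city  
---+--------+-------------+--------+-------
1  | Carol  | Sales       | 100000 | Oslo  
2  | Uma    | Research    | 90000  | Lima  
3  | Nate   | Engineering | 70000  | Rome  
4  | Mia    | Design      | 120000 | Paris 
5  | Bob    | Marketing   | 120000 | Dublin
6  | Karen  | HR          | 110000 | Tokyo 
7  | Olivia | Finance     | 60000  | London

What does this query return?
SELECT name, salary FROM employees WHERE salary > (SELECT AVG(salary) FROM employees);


Subquery: AVG(salary) = 95714.29
Filtering: salary > 95714.29
  Carol (100000) -> MATCH
  Mia (120000) -> MATCH
  Bob (120000) -> MATCH
  Karen (110000) -> MATCH


4 rows:
Carol, 100000
Mia, 120000
Bob, 120000
Karen, 110000


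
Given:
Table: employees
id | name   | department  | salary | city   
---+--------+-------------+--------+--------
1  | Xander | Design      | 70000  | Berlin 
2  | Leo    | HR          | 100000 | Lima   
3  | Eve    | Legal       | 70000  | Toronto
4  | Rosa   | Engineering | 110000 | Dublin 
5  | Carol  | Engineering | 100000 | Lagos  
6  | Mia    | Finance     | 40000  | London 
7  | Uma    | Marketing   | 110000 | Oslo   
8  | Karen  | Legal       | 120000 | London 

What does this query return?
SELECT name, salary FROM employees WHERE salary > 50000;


Filtering: salary > 50000
Matching: 7 rows

7 rows:
Xander, 70000
Leo, 100000
Eve, 70000
Rosa, 110000
Carol, 100000
Uma, 110000
Karen, 120000


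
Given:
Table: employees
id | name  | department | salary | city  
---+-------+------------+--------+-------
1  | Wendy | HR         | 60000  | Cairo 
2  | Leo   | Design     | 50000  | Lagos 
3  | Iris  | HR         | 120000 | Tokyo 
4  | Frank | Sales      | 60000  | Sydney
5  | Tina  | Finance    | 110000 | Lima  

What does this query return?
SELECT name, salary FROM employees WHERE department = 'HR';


Filtering: department = 'HR'
Matching rows: 2

2 rows:
Wendy, 60000
Iris, 120000


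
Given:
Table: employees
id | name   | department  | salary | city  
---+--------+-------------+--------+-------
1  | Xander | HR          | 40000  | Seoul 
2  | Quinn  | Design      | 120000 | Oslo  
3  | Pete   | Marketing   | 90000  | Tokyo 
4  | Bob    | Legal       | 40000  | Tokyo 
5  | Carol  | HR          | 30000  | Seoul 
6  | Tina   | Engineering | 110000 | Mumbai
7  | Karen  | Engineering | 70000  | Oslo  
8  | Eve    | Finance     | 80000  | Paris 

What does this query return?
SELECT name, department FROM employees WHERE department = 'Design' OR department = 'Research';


Filtering: department = 'Design' OR 'Research'
Matching: 1 rows

1 rows:
Quinn, Design


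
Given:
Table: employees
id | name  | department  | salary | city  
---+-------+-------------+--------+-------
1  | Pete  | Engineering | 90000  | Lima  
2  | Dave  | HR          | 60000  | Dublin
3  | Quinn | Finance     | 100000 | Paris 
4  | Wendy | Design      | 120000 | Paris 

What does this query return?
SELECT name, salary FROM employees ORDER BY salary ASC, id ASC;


Sorting by salary ASC, then id ASC for ties

4 rows:
Dave, 60000
Pete, 90000
Quinn, 100000
Wendy, 120000


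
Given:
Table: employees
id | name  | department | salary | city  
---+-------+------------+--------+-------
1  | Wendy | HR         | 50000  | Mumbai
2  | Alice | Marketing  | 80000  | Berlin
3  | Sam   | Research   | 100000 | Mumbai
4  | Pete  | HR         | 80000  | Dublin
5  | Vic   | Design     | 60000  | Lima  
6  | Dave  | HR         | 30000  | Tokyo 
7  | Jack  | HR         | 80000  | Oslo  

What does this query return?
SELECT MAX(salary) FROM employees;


Salaries: 50000, 80000, 100000, 80000, 60000, 30000, 80000
MAX = 100000

100000


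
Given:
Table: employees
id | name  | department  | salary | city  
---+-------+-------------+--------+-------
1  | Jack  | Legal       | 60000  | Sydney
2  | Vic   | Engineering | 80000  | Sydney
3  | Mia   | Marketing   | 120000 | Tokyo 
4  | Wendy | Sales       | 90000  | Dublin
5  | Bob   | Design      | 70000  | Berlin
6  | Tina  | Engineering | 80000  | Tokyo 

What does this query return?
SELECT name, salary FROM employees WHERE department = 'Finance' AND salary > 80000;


Filtering: department = 'Finance' AND salary > 80000
Matching: 0 rows

Empty result set (0 rows)


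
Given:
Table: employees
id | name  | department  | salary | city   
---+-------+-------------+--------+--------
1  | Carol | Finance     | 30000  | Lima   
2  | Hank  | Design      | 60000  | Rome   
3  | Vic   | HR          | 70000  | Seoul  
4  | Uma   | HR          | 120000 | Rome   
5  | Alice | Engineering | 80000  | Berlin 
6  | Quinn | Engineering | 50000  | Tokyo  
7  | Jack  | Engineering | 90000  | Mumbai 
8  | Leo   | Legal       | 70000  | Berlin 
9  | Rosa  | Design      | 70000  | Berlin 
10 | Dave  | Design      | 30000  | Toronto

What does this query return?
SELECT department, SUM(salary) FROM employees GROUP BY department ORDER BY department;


Summing salary within each department:
  Design: 60000 + 70000 + 30000 = 160000
  Engineering: 80000 + 50000 + 90000 = 220000
  Finance: 30000 = 30000
  HR: 70000 + 120000 = 190000
  Legal: 70000 = 70000


5 groups:
Design, 160000
Engineering, 220000
Finance, 30000
HR, 190000
Legal, 70000


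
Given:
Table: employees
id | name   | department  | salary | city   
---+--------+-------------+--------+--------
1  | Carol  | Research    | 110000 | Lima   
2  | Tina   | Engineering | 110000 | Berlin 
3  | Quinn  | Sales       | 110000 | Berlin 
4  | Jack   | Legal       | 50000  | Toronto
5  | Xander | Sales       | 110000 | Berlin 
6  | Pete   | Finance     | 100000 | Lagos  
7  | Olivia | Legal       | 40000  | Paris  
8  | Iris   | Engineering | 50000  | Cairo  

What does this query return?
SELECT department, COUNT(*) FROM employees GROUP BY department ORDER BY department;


Assigning each row to its department group:
  Carol -> Research
  Tina -> Engineering
  Quinn -> Sales
  Jack -> Legal
  Xander -> Sales
  Pete -> Finance
  Olivia -> Legal
  Iris -> Engineering


5 groups:
Engineering, 2
Finance, 1
Legal, 2
Research, 1
Sales, 2


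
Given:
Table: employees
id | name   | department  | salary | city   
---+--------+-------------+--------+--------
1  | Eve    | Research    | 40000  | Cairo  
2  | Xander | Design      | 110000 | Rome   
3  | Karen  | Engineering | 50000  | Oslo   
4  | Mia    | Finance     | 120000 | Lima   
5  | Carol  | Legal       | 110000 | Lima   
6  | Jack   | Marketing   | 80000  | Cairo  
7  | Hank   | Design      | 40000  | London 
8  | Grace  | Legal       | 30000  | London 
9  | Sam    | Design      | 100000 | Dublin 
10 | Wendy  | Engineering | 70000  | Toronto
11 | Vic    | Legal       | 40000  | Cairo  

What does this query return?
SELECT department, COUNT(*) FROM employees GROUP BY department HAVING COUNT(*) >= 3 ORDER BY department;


Groups with count >= 3:
  Design: 3 -> PASS
  Legal: 3 -> PASS
  Engineering: 2 -> filtered out
  Finance: 1 -> filtered out
  Marketing: 1 -> filtered out
  Research: 1 -> filtered out


2 groups:
Design, 3
Legal, 3


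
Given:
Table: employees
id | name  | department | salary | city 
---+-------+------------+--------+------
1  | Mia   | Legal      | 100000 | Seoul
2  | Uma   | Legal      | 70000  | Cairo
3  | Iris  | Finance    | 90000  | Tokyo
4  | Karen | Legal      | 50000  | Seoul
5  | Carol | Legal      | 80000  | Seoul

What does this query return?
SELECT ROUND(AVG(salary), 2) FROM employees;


SUM(salary) = 390000
COUNT = 5
ROUND(AVG, 2) = ROUND(390000 / 5, 2) = 78000.0

78000.0


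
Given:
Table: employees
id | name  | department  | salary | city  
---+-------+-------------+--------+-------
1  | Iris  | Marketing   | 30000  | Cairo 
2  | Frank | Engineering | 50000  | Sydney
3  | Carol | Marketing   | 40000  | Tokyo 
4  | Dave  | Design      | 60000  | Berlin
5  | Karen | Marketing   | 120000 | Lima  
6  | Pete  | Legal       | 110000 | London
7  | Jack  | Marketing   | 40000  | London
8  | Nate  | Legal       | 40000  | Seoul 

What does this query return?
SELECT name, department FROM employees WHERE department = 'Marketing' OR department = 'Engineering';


Filtering: department = 'Marketing' OR 'Engineering'
Matching: 5 rows

5 rows:
Iris, Marketing
Frank, Engineering
Carol, Marketing
Karen, Marketing
Jack, Marketing


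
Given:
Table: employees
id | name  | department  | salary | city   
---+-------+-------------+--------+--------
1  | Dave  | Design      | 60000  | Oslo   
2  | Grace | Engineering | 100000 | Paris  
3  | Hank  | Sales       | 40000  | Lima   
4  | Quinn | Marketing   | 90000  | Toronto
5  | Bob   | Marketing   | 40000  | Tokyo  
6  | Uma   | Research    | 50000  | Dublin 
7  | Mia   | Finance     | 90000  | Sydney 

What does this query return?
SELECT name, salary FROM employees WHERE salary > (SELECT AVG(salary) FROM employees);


Subquery: AVG(salary) = 67142.86
Filtering: salary > 67142.86
  Grace (100000) -> MATCH
  Quinn (90000) -> MATCH
  Mia (90000) -> MATCH


3 rows:
Grace, 100000
Quinn, 90000
Mia, 90000


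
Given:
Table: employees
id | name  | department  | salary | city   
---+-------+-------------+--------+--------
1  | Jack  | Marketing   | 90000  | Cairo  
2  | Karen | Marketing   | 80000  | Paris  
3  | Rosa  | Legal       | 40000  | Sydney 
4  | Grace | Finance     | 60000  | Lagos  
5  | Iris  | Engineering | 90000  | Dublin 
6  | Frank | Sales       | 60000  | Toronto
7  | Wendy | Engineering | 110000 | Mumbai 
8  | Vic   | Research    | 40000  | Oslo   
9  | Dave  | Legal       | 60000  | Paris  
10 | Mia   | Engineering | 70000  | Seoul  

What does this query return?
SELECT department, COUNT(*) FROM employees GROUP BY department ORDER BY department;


Assigning each row to its department group:
  Jack -> Marketing
  Karen -> Marketing
  Rosa -> Legal
  Grace -> Finance
  Iris -> Engineering
  Frank -> Sales
  Wendy -> Engineering
  Vic -> Research
  Dave -> Legal
  Mia -> Engineering


6 groups:
Engineering, 3
Finance, 1
Legal, 2
Marketing, 2
Research, 1
Sales, 1


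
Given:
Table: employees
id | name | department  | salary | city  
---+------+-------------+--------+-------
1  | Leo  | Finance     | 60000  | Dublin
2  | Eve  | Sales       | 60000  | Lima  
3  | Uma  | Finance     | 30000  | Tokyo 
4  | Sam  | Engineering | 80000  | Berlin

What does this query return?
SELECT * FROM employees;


SELECT * returns all 4 rows with all columns

4 rows:
1, Leo, Finance, 60000, Dublin
2, Eve, Sales, 60000, Lima
3, Uma, Finance, 30000, Tokyo
4, Sam, Engineering, 80000, Berlin


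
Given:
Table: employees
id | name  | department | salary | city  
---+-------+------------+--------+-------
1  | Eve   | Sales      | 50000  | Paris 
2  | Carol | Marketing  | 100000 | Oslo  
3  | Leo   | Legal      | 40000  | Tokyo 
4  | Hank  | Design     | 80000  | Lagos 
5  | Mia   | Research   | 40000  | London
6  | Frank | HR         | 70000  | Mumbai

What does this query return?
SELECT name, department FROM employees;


Projecting columns: name, department

6 rows:
Eve, Sales
Carol, Marketing
Leo, Legal
Hank, Design
Mia, Research
Frank, HR


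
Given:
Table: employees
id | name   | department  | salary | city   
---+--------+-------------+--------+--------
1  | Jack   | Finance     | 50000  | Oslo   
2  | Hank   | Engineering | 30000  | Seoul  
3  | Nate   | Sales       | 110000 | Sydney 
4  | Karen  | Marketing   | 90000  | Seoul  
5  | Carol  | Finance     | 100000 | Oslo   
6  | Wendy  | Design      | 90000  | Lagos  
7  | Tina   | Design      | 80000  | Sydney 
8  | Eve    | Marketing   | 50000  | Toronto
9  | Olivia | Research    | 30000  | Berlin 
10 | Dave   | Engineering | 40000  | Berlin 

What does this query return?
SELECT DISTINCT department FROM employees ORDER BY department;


All 'department' values (row order): Finance, Engineering, Sales, Marketing, Finance, Design, Design, Marketing, Research, Engineering
Removing duplicates leaves 6 unique value(s).

6 values:
Design
Engineering
Finance
Marketing
Research
Sales


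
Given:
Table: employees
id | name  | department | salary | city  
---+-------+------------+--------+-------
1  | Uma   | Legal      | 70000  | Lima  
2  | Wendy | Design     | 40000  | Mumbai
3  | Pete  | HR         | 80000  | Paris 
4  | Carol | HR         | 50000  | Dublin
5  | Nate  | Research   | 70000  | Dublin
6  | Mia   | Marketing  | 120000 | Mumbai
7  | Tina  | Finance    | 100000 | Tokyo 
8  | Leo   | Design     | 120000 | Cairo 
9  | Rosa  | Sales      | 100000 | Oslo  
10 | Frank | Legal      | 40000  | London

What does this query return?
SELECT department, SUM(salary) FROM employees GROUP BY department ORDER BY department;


Summing salary within each department:
  Design: 40000 + 120000 = 160000
  Finance: 100000 = 100000
  HR: 80000 + 50000 = 130000
  Legal: 70000 + 40000 = 110000
  Marketing: 120000 = 120000
  Research: 70000 = 70000
  Sales: 100000 = 100000


7 groups:
Design, 160000
Finance, 100000
HR, 130000
Legal, 110000
Marketing, 120000
Research, 70000
Sales, 100000


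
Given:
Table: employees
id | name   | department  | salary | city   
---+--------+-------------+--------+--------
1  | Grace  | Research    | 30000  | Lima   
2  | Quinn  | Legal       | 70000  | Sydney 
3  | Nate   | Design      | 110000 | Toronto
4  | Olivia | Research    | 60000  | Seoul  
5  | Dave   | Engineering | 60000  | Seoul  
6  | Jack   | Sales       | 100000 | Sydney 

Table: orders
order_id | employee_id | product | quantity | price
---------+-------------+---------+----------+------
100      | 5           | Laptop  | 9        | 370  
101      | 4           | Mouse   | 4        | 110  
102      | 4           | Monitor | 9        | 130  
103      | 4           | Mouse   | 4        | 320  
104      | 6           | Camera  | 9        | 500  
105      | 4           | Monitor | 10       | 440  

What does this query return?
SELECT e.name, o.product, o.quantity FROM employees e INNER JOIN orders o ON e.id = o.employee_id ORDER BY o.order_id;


Joining employees.id = orders.employee_id:
  employee Dave (id=5) -> order Laptop
  employee Olivia (id=4) -> order Mouse
  employee Olivia (id=4) -> order Monitor
  employee Olivia (id=4) -> order Mouse
  employee Jack (id=6) -> order Camera
  employee Olivia (id=4) -> order Monitor


6 rows:
Dave, Laptop, 9
Olivia, Mouse, 4
Olivia, Monitor, 9
Olivia, Mouse, 4
Jack, Camera, 9
Olivia, Monitor, 10


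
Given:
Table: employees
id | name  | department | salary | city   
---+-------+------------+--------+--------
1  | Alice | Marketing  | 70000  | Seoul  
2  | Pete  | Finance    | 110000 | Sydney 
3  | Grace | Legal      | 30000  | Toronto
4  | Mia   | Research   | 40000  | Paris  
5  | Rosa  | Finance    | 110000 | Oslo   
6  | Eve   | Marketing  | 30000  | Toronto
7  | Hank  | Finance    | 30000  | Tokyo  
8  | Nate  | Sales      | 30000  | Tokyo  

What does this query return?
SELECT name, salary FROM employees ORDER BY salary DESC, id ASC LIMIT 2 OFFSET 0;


Sort by salary DESC (id ASC tiebreak), then skip 0 and take 2
Rows 1 through 2

2 rows:
Pete, 110000
Rosa, 110000


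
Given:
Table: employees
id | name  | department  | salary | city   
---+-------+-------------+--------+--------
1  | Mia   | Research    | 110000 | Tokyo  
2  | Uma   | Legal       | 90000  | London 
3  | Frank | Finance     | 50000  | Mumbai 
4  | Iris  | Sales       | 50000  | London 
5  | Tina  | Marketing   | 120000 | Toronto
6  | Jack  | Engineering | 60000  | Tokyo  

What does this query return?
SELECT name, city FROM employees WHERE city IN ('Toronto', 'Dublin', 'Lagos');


Filtering: city IN ('Toronto', 'Dublin', 'Lagos')
Matching: 1 rows

1 rows:
Tina, Toronto


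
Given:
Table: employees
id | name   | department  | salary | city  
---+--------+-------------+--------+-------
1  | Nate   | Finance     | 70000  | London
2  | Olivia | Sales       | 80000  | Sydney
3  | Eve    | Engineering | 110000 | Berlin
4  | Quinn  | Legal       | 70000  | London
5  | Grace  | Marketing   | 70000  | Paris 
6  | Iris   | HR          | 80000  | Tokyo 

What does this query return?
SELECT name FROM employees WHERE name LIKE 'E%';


LIKE 'E%' matches names starting with 'E'
Matching: 1

1 rows:
Eve


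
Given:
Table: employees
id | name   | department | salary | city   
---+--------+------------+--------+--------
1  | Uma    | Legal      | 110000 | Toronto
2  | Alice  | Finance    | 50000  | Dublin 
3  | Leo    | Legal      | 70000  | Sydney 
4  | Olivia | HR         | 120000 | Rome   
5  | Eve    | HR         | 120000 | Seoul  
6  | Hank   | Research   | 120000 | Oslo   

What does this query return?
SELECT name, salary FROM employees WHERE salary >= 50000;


Filtering: salary >= 50000
Matching: 6 rows

6 rows:
Uma, 110000
Alice, 50000
Leo, 70000
Olivia, 120000
Eve, 120000
Hank, 120000


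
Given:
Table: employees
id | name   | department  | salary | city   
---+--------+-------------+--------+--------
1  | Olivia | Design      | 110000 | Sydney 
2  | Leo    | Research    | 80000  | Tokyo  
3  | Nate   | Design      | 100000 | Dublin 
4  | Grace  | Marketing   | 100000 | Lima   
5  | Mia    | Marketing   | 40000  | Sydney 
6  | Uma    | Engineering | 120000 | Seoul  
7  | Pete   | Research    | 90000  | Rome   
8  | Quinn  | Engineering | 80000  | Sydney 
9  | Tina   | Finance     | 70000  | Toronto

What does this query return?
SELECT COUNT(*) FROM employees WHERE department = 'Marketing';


Counting rows where department = 'Marketing'
  Grace -> MATCH
  Mia -> MATCH


2


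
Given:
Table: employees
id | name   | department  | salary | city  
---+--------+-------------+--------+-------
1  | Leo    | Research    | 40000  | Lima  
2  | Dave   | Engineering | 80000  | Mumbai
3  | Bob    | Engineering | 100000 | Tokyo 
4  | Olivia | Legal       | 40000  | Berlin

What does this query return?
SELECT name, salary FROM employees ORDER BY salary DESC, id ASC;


Sorting by salary DESC, then id ASC for ties

4 rows:
Bob, 100000
Dave, 80000
Leo, 40000
Olivia, 40000


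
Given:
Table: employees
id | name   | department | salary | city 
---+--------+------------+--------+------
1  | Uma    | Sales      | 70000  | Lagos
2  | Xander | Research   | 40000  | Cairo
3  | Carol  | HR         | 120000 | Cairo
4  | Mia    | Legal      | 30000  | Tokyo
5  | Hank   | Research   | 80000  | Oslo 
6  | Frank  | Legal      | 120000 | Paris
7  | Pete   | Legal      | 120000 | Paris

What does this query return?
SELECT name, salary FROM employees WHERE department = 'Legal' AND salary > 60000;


Filtering: department = 'Legal' AND salary > 60000
Matching: 2 rows

2 rows:
Frank, 120000
Pete, 120000


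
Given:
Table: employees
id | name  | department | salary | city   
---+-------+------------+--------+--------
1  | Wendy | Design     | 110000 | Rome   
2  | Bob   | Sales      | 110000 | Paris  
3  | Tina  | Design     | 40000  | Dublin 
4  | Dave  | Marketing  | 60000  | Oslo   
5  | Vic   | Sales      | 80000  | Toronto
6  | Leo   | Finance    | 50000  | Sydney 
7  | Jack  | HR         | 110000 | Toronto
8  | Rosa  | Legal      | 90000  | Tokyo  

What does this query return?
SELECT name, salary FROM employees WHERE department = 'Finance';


Filtering: department = 'Finance'
Matching rows: 1

1 rows:
Leo, 50000


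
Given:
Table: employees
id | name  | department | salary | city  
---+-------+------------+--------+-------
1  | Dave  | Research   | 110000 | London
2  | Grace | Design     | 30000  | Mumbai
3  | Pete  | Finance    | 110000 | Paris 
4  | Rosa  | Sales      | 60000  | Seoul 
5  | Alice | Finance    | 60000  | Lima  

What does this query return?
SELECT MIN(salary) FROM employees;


Salaries: 110000, 30000, 110000, 60000, 60000
MIN = 30000

30000


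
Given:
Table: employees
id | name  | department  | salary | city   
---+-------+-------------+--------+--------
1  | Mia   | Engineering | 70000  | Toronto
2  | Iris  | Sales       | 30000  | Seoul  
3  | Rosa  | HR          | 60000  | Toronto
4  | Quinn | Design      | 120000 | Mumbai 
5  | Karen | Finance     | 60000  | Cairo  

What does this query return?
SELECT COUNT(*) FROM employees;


COUNT(*) counts all rows

5


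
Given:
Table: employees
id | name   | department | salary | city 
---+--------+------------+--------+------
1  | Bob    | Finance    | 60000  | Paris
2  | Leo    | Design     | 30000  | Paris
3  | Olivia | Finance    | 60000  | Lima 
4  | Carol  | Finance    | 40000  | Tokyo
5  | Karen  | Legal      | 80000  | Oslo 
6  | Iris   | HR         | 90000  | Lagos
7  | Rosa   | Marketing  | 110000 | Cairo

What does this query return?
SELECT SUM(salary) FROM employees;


SUM(salary) = 60000 + 30000 + 60000 + 40000 + 80000 + 90000 + 110000 = 470000

470000


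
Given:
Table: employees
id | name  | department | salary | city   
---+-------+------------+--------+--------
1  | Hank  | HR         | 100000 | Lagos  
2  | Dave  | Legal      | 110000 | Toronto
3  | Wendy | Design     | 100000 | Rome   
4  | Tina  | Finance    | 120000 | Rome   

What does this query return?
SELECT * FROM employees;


SELECT * returns all 4 rows with all columns

4 rows:
1, Hank, HR, 100000, Lagos
2, Dave, Legal, 110000, Toronto
3, Wendy, Design, 100000, Rome
4, Tina, Finance, 120000, Rome


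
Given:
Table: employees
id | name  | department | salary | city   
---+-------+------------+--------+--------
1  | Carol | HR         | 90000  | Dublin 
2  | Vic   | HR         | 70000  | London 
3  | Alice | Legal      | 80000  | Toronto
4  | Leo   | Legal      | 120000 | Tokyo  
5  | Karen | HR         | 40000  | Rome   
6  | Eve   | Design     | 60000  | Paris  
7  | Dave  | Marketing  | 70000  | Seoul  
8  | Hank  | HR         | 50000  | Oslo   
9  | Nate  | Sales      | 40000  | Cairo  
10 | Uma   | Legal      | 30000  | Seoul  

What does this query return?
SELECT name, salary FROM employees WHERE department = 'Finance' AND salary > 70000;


Filtering: department = 'Finance' AND salary > 70000
Matching: 0 rows

Empty result set (0 rows)


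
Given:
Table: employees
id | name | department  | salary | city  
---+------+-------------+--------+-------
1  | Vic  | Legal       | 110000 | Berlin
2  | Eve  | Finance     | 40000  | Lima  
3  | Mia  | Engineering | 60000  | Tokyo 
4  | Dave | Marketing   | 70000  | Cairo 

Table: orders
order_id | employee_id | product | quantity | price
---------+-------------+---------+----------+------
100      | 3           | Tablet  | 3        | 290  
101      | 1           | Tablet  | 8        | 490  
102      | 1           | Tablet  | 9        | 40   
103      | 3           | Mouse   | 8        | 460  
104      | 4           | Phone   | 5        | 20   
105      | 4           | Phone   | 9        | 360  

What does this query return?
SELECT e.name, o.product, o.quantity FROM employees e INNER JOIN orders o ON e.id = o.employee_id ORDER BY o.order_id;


Joining employees.id = orders.employee_id:
  employee Mia (id=3) -> order Tablet
  employee Vic (id=1) -> order Tablet
  employee Vic (id=1) -> order Tablet
  employee Mia (id=3) -> order Mouse
  employee Dave (id=4) -> order Phone
  employee Dave (id=4) -> order Phone


6 rows:
Mia, Tablet, 3
Vic, Tablet, 8
Vic, Tablet, 9
Mia, Mouse, 8
Dave, Phone, 5
Dave, Phone, 9


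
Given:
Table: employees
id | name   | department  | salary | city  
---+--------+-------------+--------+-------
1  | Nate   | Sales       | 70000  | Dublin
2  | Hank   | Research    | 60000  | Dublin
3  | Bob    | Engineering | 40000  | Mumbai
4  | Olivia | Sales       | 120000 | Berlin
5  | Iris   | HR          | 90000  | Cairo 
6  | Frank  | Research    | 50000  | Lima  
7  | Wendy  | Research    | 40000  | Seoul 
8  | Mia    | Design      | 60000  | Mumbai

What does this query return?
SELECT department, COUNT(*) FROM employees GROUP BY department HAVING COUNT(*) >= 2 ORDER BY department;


Groups with count >= 2:
  Research: 3 -> PASS
  Sales: 2 -> PASS
  Design: 1 -> filtered out
  Engineering: 1 -> filtered out
  HR: 1 -> filtered out


2 groups:
Research, 3
Sales, 2


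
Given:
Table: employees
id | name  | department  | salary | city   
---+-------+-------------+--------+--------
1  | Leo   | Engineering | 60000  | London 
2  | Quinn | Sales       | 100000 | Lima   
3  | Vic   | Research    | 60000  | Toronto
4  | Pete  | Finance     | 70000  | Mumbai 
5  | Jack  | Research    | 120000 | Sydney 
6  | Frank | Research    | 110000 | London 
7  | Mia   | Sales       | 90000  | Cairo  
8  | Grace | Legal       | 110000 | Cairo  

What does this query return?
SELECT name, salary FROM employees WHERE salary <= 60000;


Filtering: salary <= 60000
Matching: 2 rows

2 rows:
Leo, 60000
Vic, 60000


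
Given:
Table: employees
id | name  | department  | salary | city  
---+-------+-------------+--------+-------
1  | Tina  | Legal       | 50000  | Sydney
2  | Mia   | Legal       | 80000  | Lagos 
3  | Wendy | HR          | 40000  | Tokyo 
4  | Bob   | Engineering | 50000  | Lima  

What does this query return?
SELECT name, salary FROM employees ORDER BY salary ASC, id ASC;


Sorting by salary ASC, then id ASC for ties

4 rows:
Wendy, 40000
Tina, 50000
Bob, 50000
Mia, 80000


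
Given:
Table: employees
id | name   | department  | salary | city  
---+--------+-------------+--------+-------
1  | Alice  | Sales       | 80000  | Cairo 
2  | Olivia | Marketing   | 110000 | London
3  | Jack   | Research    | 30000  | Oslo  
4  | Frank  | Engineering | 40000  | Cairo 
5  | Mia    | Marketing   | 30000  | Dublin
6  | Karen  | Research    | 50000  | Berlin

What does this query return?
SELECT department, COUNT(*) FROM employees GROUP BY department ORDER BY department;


Assigning each row to its department group:
  Alice -> Sales
  Olivia -> Marketing
  Jack -> Research
  Frank -> Engineering
  Mia -> Marketing
  Karen -> Research


4 groups:
Engineering, 1
Marketing, 2
Research, 2
Sales, 1


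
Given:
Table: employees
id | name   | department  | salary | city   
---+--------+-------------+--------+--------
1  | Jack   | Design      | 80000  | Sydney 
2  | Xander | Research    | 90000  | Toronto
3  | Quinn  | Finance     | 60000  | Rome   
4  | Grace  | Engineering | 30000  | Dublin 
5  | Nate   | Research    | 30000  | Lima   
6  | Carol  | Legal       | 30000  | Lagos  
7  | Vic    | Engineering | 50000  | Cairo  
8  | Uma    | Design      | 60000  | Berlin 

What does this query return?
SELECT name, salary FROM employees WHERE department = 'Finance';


Filtering: department = 'Finance'
Matching rows: 1

1 rows:
Quinn, 60000


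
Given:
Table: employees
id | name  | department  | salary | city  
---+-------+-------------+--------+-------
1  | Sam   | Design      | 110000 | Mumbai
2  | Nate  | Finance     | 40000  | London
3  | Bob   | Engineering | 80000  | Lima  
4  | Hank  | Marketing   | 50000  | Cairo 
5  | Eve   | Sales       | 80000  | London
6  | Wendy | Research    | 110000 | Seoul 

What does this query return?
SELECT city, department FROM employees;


Projecting columns: city, department

6 rows:
Mumbai, Design
London, Finance
Lima, Engineering
Cairo, Marketing
London, Sales
Seoul, Research


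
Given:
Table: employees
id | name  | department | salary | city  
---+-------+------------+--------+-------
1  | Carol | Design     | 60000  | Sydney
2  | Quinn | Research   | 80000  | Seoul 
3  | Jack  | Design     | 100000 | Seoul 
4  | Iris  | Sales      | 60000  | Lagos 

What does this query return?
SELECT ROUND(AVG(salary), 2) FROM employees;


SUM(salary) = 300000
COUNT = 4
ROUND(AVG, 2) = ROUND(300000 / 4, 2) = 75000.0

75000.0


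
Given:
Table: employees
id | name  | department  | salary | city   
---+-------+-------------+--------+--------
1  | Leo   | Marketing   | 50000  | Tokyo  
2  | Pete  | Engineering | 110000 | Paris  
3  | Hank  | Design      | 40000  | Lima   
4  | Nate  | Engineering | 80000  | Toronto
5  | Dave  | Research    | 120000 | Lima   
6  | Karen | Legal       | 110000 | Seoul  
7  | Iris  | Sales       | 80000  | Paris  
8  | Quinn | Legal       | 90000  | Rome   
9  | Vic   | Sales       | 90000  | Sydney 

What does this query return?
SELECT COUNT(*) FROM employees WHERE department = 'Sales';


Counting rows where department = 'Sales'
  Iris -> MATCH
  Vic -> MATCH


2


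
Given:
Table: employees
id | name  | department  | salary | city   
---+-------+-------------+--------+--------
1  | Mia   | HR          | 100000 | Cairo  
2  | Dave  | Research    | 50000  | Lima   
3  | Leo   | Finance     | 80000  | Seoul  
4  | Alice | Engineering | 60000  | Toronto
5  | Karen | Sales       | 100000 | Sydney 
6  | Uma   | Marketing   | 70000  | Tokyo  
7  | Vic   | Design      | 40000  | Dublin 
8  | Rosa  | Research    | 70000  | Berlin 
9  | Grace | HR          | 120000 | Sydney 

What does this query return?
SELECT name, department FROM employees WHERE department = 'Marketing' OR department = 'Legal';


Filtering: department = 'Marketing' OR 'Legal'
Matching: 1 rows

1 rows:
Uma, Marketing


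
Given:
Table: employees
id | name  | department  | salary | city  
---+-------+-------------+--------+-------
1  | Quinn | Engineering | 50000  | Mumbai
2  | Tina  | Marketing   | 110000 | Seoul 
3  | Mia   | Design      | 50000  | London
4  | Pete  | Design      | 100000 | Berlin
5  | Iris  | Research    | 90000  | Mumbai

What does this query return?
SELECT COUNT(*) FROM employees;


COUNT(*) counts all rows

5


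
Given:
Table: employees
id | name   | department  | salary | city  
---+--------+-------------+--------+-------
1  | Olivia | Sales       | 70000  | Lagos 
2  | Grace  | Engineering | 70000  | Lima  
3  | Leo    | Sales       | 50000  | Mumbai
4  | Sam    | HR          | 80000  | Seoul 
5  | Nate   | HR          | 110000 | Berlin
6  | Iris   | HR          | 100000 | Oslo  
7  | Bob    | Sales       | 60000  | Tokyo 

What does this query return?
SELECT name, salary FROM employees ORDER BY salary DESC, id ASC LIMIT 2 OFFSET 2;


Sort by salary DESC (id ASC tiebreak), then skip 2 and take 2
Rows 3 through 4

2 rows:
Sam, 80000
Olivia, 70000


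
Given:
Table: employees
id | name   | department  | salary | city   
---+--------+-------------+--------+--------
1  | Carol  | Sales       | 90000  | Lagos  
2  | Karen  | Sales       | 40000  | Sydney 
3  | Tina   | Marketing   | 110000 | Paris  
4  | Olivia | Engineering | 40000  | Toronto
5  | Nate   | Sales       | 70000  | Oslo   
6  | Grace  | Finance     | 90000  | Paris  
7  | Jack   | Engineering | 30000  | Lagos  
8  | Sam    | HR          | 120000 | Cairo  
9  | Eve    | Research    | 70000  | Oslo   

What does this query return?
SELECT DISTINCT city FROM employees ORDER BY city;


All 'city' values (row order): Lagos, Sydney, Paris, Toronto, Oslo, Paris, Lagos, Cairo, Oslo
Removing duplicates leaves 6 unique value(s).

6 values:
Cairo
Lagos
Oslo
Paris
Sydney
Toronto


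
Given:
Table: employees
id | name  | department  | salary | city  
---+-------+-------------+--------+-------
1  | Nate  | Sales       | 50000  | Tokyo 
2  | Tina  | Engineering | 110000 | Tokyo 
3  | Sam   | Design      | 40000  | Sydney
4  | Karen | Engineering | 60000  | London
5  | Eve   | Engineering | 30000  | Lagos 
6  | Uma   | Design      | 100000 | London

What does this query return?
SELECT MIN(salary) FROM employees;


Salaries: 50000, 110000, 40000, 60000, 30000, 100000
MIN = 30000

30000


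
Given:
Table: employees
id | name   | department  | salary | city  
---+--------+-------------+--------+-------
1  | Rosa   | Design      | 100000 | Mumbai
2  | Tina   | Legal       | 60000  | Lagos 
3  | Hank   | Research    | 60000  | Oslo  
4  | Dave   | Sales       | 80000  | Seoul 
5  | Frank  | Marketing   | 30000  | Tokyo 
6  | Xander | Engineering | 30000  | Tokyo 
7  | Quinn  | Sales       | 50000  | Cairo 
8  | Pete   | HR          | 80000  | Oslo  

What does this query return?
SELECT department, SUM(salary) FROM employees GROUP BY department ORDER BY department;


Summing salary within each department:
  Design: 100000 = 100000
  Engineering: 30000 = 30000
  HR: 80000 = 80000
  Legal: 60000 = 60000
  Marketing: 30000 = 30000
  Research: 60000 = 60000
  Sales: 80000 + 50000 = 130000


7 groups:
Design, 100000
Engineering, 30000
HR, 80000
Legal, 60000
Marketing, 30000
Research, 60000
Sales, 130000


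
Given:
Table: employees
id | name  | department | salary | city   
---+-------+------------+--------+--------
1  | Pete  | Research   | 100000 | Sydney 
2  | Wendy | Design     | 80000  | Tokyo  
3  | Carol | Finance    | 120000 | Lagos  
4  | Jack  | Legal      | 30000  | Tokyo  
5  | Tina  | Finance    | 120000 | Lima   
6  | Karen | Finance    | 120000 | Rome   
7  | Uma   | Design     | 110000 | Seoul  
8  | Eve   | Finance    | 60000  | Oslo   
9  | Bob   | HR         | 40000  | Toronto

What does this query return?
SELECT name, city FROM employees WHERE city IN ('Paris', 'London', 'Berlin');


Filtering: city IN ('Paris', 'London', 'Berlin')
Matching: 0 rows

Empty result set (0 rows)


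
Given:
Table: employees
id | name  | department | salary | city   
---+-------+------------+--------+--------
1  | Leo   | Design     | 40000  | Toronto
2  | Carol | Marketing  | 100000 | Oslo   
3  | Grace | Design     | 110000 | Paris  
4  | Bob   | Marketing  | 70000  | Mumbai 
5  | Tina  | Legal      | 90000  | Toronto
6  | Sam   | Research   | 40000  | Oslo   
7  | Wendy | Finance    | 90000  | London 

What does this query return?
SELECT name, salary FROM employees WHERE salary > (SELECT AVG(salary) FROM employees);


Subquery: AVG(salary) = 77142.86
Filtering: salary > 77142.86
  Carol (100000) -> MATCH
  Grace (110000) -> MATCH
  Tina (90000) -> MATCH
  Wendy (90000) -> MATCH


4 rows:
Carol, 100000
Grace, 110000
Tina, 90000
Wendy, 90000


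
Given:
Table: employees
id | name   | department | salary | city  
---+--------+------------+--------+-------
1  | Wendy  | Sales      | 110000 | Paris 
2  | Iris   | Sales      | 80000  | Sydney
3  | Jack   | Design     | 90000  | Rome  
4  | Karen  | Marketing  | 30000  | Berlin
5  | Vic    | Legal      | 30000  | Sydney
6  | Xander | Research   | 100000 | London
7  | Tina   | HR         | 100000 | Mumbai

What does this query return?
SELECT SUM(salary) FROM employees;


SUM(salary) = 110000 + 80000 + 90000 + 30000 + 30000 + 100000 + 100000 = 540000

540000


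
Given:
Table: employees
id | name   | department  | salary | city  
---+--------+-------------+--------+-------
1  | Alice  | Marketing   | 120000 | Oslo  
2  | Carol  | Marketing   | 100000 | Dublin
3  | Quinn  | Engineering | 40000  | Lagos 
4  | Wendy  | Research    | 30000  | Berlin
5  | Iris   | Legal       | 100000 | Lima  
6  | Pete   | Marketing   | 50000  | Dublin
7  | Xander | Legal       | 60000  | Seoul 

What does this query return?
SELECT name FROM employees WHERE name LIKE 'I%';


LIKE 'I%' matches names starting with 'I'
Matching: 1

1 rows:
Iris


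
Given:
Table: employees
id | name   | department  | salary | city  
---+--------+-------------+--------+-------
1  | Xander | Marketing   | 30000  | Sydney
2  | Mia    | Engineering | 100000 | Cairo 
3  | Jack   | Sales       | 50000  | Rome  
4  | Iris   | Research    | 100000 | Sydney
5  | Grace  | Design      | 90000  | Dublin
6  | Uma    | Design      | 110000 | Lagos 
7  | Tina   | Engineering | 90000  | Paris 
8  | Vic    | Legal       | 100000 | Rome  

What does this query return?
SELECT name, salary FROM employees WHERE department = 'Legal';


Filtering: department = 'Legal'
Matching rows: 1

1 rows:
Vic, 100000


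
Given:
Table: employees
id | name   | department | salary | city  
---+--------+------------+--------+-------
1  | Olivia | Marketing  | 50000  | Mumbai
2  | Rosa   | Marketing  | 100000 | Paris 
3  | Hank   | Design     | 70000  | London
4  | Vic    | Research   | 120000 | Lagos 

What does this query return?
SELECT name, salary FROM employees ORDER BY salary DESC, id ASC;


Sorting by salary DESC, then id ASC for ties

4 rows:
Vic, 120000
Rosa, 100000
Hank, 70000
Olivia, 50000


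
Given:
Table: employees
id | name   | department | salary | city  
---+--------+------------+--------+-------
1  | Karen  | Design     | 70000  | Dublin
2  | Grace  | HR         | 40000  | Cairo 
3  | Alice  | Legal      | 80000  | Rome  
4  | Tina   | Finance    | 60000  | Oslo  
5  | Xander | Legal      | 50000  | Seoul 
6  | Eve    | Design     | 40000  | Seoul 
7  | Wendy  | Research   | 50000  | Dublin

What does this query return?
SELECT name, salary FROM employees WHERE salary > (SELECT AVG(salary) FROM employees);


Subquery: AVG(salary) = 55714.29
Filtering: salary > 55714.29
  Karen (70000) -> MATCH
  Alice (80000) -> MATCH
  Tina (60000) -> MATCH


3 rows:
Karen, 70000
Alice, 80000
Tina, 60000


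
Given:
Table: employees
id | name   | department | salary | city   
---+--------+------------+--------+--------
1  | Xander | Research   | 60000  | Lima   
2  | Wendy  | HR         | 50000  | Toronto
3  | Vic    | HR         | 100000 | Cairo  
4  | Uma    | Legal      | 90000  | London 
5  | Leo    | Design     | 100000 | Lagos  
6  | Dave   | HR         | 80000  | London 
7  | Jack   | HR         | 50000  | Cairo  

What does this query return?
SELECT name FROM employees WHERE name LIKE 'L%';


LIKE 'L%' matches names starting with 'L'
Matching: 1

1 rows:
Leo


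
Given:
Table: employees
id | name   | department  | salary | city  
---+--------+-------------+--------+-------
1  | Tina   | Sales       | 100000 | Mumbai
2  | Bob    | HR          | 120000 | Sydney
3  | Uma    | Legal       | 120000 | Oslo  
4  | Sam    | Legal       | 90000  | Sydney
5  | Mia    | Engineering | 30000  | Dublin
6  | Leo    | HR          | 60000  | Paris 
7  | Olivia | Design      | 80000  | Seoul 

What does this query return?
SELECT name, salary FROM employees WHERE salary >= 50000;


Filtering: salary >= 50000
Matching: 6 rows

6 rows:
Tina, 100000
Bob, 120000
Uma, 120000
Sam, 90000
Leo, 60000
Olivia, 80000


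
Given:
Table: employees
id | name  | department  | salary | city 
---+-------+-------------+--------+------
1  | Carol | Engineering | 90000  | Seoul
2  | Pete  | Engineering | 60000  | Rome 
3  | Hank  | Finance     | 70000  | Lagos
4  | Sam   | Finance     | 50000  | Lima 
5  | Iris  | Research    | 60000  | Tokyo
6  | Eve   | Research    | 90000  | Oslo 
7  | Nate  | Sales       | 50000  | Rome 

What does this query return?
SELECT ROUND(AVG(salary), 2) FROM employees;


SUM(salary) = 470000
COUNT = 7
ROUND(AVG, 2) = ROUND(470000 / 7, 2) = 67142.86

67142.86


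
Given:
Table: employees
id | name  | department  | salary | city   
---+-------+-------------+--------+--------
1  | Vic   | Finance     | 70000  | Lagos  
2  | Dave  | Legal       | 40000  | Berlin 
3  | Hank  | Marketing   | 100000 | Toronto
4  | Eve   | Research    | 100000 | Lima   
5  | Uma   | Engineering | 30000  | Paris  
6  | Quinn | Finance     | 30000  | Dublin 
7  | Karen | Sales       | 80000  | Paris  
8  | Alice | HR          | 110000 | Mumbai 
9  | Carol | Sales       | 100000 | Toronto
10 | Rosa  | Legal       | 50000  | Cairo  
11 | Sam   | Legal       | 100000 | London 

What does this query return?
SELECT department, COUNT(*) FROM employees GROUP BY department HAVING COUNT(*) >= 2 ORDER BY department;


Groups with count >= 2:
  Finance: 2 -> PASS
  Legal: 3 -> PASS
  Sales: 2 -> PASS
  Engineering: 1 -> filtered out
  HR: 1 -> filtered out
  Marketing: 1 -> filtered out
  Research: 1 -> filtered out


3 groups:
Finance, 2
Legal, 3
Sales, 2


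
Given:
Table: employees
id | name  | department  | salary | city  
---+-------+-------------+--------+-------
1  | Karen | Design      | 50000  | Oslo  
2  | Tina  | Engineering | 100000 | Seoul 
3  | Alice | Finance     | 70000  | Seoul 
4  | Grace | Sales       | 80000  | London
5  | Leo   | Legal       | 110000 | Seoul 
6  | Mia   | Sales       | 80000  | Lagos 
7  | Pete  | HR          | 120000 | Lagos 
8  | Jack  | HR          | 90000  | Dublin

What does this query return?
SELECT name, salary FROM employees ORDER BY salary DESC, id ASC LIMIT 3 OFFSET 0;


Sort by salary DESC (id ASC tiebreak), then skip 0 and take 3
Rows 1 through 3

3 rows:
Pete, 120000
Leo, 110000
Tina, 100000
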